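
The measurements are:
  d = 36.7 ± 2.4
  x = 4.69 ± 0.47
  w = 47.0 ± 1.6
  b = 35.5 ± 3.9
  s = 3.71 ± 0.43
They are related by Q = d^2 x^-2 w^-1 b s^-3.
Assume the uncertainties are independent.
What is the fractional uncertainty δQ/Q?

Each factor contributes (exponent × relative error)² to (δQ/Q)²:
  (2·δd/d)² = (2×0.0654)² = 0.0171;  (-2·δx/x)² = (-2×0.100)² = 0.0402;  (-1·δw/w)² = (-1×0.0340)² = 0.00116;  (1·δb/b)² = (1×0.110)² = 0.0121;  (-3·δs/s)² = (-3×0.116)² = 0.121
δQ/Q = √(0.191) = 0.437

0.437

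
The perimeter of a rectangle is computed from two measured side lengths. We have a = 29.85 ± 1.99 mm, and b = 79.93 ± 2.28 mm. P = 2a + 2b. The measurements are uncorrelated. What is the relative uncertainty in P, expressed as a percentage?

Each term contributes (cᵢ δxᵢ)² to (δP)²:
  (2·δa)² = 15.8;  (2·δb)² = 20.8
δP = √(36.6) = 6.05 mm
P = 219.6 mm, so δP/P = 6.05/219.6 = 0.0276.

2.76%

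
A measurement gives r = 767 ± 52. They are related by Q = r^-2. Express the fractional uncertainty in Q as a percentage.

13.6%

Q is a product of powers, so relative uncertainties combine in quadrature:
  (-2·δr/r)² = (-2×0.0678)² = 0.0184
δQ/Q = √(0.0184) = 0.136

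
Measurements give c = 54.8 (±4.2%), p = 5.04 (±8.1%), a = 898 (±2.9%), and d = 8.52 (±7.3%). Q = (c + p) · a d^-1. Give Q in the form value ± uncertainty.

Let u = c + p = 59.8. δu = √(δc² + δp²) = √(5.30 + 0.167) = 2.34, so δu/u = 0.0391.
Q is then a monomial in u, a, d:
δQ/Q = √((δu/u)² + (1·δa/a)² + (-1·δd/d)²) = √(0.00153 + 0.000841 + 0.00533) = 0.0877
Q = 6310, so δQ = 0.0877 × 6310 = 553.

6310 ± 553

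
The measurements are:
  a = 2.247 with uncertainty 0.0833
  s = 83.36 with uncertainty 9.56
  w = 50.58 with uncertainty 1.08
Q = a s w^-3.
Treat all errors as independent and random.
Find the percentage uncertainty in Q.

Since Q is a product/quotient, work with relative uncertainties:
  (1·δa/a)² = (1×0.0371)² = 0.00137;  (1·δs/s)² = (1×0.115)² = 0.0132;  (-3·δw/w)² = (-3×0.0214)² = 0.00410
δQ/Q = √(0.0186) = 0.136

13.6%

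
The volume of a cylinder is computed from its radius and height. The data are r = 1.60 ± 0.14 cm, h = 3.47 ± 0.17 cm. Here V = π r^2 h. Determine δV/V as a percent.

18.2%

Since V is a product/quotient, work with relative uncertainties:
  (2·δr/r)² = (2×0.0875)² = 0.0306;  (1·δh/h)² = (1×0.0490)² = 0.00240
δV/V = √(0.0330) = 0.182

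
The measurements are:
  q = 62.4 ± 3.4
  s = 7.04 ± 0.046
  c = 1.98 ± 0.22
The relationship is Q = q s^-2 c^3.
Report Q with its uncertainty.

Products/powers → add relative errors in quadrature, weighted by exponent:
  (1·δq/q)² = (1×0.0545)² = 0.00297;  (-2·δs/s)² = (-2×0.00653)² = 0.000171;  (3·δc/c)² = (3×0.111)² = 0.111
δQ/Q = √(0.114) = 0.338
Q = 9.77, so δQ = 0.338 × 9.77 = 3.30.

9.77 ± 3.30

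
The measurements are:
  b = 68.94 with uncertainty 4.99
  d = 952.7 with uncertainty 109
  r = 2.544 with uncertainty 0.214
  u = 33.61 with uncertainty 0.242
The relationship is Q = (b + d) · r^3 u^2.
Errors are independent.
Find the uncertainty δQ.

5.21e+06

Let w = b + d = 1022. δw = √(δb² + δd²) = √(24.9 + 11900) = 109, so δw/w = 0.107.
Q is then a monomial in w, r, u:
δQ/Q = √((δw/w)² + (3·δr/r)² + (2·δu/u)²) = √(0.0114 + 0.0637 + 0.000207) = 0.274
Q = 1.9e+07, so δQ = 0.274 × 1.9e+07 = 5.21e+06.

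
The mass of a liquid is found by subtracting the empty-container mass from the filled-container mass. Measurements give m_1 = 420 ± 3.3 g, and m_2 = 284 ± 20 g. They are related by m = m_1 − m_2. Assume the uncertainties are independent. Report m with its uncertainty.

Each term contributes (cᵢ δxᵢ)² to (δm)²:
  (δm_1)² = 10.9;  (δm_2)² = 400
δm = √(411) = 20.3 g
m = 136 g.

136 ± 20.3 g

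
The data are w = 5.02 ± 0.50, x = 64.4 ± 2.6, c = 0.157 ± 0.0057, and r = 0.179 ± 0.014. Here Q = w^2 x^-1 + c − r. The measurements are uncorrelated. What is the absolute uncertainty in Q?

Let p = w^2·x^-1 = 0.391. δp/p = √((2·δw/w)² + (-1·δx/x)²) = √(0.0397 + 0.00163) = 0.203, so δp = 0.0795.
Q = p + c − r: δQ = √(δp² + δc² + δr²) = √(0.00633 + 3.25e-05 + 0.000196) = 0.0810

0.0810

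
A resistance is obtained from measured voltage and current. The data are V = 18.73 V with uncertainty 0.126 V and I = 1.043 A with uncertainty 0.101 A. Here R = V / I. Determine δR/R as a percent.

For a monomial R ∝ V, I^-1, fractional errors add in quadrature:
  (1·δV/V)² = (1×0.00673)² = 4.53e-05;  (-1·δI/I)² = (-1×0.0968)² = 0.00938
δR/R = √(0.00942) = 0.0971

9.71%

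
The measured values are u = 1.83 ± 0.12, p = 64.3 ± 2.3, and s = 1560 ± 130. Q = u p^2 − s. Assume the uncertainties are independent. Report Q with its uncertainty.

Let w = u·p^2 = 7570. δw/w = √((1·δu/u)² + (2·δp/p)²) = √(0.00430 + 0.00512) = 0.0970, so δw = 734.
Q = w − s: δQ = √(δw² + δs²) = √(5.39e+05 + 16900) = 746
Q = 6010.

6010 ± 746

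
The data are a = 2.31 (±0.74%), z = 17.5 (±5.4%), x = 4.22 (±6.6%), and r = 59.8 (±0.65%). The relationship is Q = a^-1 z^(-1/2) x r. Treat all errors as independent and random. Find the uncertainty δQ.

Q is a product of powers, so relative uncertainties combine in quadrature:
  (-1·δa/a)² = (-1×0.00740)² = 5.48e-05;  (−½·δz/z)² = (-0.5×0.0540)² = 0.000729;  (1·δx/x)² = (1×0.0660)² = 0.00436;  (1·δr/r)² = (1×0.00650)² = 4.23e-05
δQ/Q = √(0.00518) = 0.0720
Q = 26.1, so δQ = 0.0720 × 26.1 = 1.88.

1.88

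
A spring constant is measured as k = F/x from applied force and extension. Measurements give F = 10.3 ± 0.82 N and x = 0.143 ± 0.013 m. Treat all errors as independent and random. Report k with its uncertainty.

Since k is a product/quotient, work with relative uncertainties:
  (1·δF/F)² = (1×0.0796)² = 0.00634;  (-1·δx/x)² = (-1×0.0909)² = 0.00826
δk/k = √(0.0146) = 0.121
k = 72.0 N/m, so δk = 0.121 × 72.0 = 8.70 N/m.

72.0 ± 8.70 N/m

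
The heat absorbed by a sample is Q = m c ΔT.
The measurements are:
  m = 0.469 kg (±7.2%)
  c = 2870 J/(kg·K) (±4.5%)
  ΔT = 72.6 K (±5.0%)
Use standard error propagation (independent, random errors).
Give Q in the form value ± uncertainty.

97700 ± 9630 J

Each factor contributes (exponent × relative error)² to (δQ/Q)²:
  (1·δm/m)² = (1×0.0720)² = 0.00518;  (1·δc/c)² = (1×0.0450)² = 0.00203;  (1·δΔT/ΔT)² = (1×0.0500)² = 0.00250
δQ/Q = √(0.00971) = 0.0985
Q = 97700 J, so δQ = 0.0985 × 97700 = 9630 J.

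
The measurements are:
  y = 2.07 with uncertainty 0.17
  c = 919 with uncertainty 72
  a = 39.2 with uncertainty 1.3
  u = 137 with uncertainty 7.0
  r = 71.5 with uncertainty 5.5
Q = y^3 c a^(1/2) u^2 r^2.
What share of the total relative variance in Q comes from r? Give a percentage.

(δQ/Q)² = (3·δy/y)² + (1·δc/c)² + (½·δa/a)² + (2·δu/u)² + (2·δr/r)²
  y term: (3×0.0821)² = 0.0607
  c term: (1×0.0783)² = 0.00614
  a term: (0.5×0.0332)² = 0.000275
  u term: (2×0.0511)² = 0.0104
  r term: (2×0.0769)² = 0.0237
Total = 0.101. Share from r = 0.0237/0.101 = 0.234.

23.4%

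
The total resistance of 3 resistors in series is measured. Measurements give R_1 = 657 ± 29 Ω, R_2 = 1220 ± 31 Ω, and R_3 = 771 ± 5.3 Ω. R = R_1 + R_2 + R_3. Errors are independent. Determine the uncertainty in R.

R is a linear combination, so absolute uncertainties add in quadrature:
  (δR_1)² = 841;  (δR_2)² = 961;  (δR_3)² = 28.1
δR = √(1830) = 42.8 Ω

42.8 Ω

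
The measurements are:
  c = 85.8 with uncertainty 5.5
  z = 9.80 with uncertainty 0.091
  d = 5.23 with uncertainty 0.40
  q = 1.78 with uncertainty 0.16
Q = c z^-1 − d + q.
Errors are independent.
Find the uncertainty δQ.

0.712

Let p = c·z^-1 = 8.76. δp/p = √((1·δc/c)² + (-1·δz/z)²) = √(0.00411 + 8.62e-05) = 0.0648, so δp = 0.567.
Q = p − d + q: δQ = √(δp² + δd² + δq²) = √(0.322 + 0.160 + 0.0256) = 0.712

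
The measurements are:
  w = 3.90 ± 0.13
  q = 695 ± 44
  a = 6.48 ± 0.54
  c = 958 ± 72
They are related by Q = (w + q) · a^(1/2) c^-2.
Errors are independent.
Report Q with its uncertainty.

Let u = w + q = 699. δu = √(δw² + δq²) = √(0.0169 + 1940) = 44.0, so δu/u = 0.0630.
Q is then a monomial in u, a, c:
δQ/Q = √((δu/u)² + (½·δa/a)² + (-2·δc/c)²) = √(0.00396 + 0.00174 + 0.0226) = 0.168
Q = 0.00194, so δQ = 0.168 × 0.00194 = 0.000326.

0.00194 ± 0.000326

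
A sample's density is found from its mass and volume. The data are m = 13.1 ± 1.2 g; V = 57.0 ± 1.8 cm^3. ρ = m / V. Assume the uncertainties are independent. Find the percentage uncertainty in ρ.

9.69%

Since ρ is a product/quotient, work with relative uncertainties:
  (1·δm/m)² = (1×0.0916)² = 0.00839;  (-1·δV/V)² = (-1×0.0316)² = 0.000997
δρ/ρ = √(0.00939) = 0.0969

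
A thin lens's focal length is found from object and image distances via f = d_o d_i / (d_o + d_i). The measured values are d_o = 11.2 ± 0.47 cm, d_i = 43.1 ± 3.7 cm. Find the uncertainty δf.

0.335 cm

∂f/∂d_o = (d_i/(d_o+d_i))² = 0.630;  ∂f/∂d_i = (d_o/(d_o+d_i))² = 0.0425
δf = √((∂f/∂d_o · δd_o)² + (∂f/∂d_i · δd_i)²) = √(0.0877 + 0.0248) = 0.335 cm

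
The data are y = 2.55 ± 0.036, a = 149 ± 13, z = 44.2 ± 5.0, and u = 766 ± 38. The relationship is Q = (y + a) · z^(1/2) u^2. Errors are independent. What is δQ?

Let w = y + a = 152. δw = √(δy² + δa²) = √(0.00130 + 169) = 13.0, so δw/w = 0.0858.
Q is then a monomial in w, z, u:
δQ/Q = √((δw/w)² + (½·δz/z)² + (2·δu/u)²) = √(0.00736 + 0.00320 + 0.00984) = 0.143
Q = 5.91e+08, so δQ = 0.143 × 5.91e+08 = 8.44e+07.

8.44e+07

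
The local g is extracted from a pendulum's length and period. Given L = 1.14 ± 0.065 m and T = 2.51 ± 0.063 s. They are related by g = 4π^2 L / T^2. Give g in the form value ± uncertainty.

7.14 ± 0.543 m/s^2

Each factor contributes (exponent × relative error)² to (δg/g)²:
  (1·δL/L)² = (1×0.0570)² = 0.00325;  (-2·δT/T)² = (-2×0.0251)² = 0.00252
δg/g = √(0.00577) = 0.0760
g = 7.14 m/s^2, so δg = 0.0760 × 7.14 = 0.543 m/s^2.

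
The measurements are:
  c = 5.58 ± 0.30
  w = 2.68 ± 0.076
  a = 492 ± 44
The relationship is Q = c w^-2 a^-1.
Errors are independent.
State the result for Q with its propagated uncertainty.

0.00158 ± 0.000188

Q is a product of powers, so relative uncertainties combine in quadrature:
  (1·δc/c)² = (1×0.0538)² = 0.00289;  (-2·δw/w)² = (-2×0.0284)² = 0.00322;  (-1·δa/a)² = (-1×0.0894)² = 0.00800
δQ/Q = √(0.0141) = 0.119
Q = 0.00158, so δQ = 0.119 × 0.00158 = 0.000188.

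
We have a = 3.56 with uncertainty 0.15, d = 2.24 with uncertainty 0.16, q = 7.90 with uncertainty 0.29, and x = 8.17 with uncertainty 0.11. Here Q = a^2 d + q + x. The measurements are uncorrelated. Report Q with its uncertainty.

44.5 ± 3.15

Let p = a^2·d = 28.4. δp/p = √((2·δa/a)² + (1·δd/d)²) = √(0.00710 + 0.00510) = 0.110, so δp = 3.14.
Q = p + q + x: δQ = √(δp² + δq² + δx²) = √(9.84 + 0.0841 + 0.0121) = 3.15
Q = 44.5.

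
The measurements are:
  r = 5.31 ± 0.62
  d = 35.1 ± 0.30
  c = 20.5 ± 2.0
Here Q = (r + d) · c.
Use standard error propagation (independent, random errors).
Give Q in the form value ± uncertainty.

828 ± 82.0

Let u = r + d = 40.4. δu = √(δr² + δd²) = √(0.384 + 0.0900) = 0.689, so δu/u = 0.0170.
Q is then a monomial in u, c:
δQ/Q = √((δu/u)² + (1·δc/c)²) = √(0.000291 + 0.00952) = 0.0990
Q = 828, so δQ = 0.0990 × 828 = 82.0.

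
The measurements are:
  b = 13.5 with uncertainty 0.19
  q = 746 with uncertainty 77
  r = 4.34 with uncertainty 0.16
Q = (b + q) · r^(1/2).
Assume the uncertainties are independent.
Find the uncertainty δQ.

163

Let u = b + q = 760. δu = √(δb² + δq²) = √(0.0361 + 5930) = 77.0, so δu/u = 0.101.
Q is then a monomial in u, r:
δQ/Q = √((δu/u)² + (½·δr/r)²) = √(0.0103 + 0.000340) = 0.103
Q = 1580, so δQ = 0.103 × 1580 = 163.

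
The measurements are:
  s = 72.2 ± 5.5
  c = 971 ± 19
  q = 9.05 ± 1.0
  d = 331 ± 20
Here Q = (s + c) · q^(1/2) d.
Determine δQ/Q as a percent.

8.40%

Let u = s + c = 1040. δu = √(δs² + δc²) = √(30.2 + 361) = 19.8, so δu/u = 0.0190.
Q is then a monomial in u, q, d:
δQ/Q = √((δu/u)² + (½·δq/q)² + (1·δd/d)²) = √(0.000360 + 0.00305 + 0.00365) = 0.0840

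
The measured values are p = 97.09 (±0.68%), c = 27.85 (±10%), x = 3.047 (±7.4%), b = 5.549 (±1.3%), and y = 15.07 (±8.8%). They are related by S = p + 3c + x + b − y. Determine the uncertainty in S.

8.49

Sums and differences: (δS)² = Σ (cᵢ δxᵢ)².
  (δp)² = 0.436;  (3·δc)² = 69.8;  (δx)² = 0.0508;  (δb)² = 0.00520;  (δy)² = 1.76
δS = √(72.1) = 8.49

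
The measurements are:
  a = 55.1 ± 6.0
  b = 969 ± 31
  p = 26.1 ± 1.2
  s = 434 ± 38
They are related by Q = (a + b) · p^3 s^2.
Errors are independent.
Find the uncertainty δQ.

Let u = a + b = 1020. δu = √(δa² + δb²) = √(36.0 + 961) = 31.6, so δu/u = 0.0308.
Q is then a monomial in u, p, s:
δQ/Q = √((δu/u)² + (3·δp/p)² + (2·δs/s)²) = √(0.000951 + 0.0190 + 0.0307) = 0.225
Q = 3.43e+12, so δQ = 0.225 × 3.43e+12 = 7.72e+11.

7.72e+11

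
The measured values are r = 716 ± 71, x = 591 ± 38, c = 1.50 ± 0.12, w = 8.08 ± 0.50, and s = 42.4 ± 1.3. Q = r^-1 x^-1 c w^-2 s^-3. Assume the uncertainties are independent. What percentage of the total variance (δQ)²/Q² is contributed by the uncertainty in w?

34.7%

(δQ/Q)² = (-1·δr/r)² + (-1·δx/x)² + (1·δc/c)² + (-2·δw/w)² + (-3·δs/s)²
  r term: (-1×0.0992)² = 0.00983
  x term: (-1×0.0643)² = 0.00413
  c term: (1×0.0800)² = 0.00640
  w term: (-2×0.0619)² = 0.0153
  s term: (-3×0.0307)² = 0.00846
Total = 0.0441. Share from w = 0.0153/0.0441 = 0.347.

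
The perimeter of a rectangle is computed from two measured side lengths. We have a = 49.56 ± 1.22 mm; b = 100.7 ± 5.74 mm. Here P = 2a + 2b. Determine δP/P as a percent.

3.91%

For a sum/difference, combine absolute errors in quadrature:
  (2·δa)² = 5.95;  (2·δb)² = 132
δP = √(138) = 11.7 mm
P = 300.5 mm, so δP/P = 11.7/300.5 = 0.0391.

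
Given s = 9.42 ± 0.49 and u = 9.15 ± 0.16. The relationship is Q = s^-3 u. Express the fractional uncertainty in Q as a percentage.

15.7%

Since Q is a product/quotient, work with relative uncertainties:
  (-3·δs/s)² = (-3×0.0520)² = 0.0244;  (1·δu/u)² = (1×0.0175)² = 0.000306
δQ/Q = √(0.0247) = 0.157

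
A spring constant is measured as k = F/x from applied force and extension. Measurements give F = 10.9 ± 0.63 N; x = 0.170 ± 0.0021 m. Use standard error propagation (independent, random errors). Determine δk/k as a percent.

For a monomial k ∝ F, x^-1, fractional errors add in quadrature:
  (1·δF/F)² = (1×0.0578)² = 0.00334;  (-1·δx/x)² = (-1×0.0124)² = 0.000153
δk/k = √(0.00349) = 0.0591

5.91%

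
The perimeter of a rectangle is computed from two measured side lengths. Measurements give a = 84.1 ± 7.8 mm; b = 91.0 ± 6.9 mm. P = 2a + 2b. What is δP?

For a sum/difference, combine absolute errors in quadrature:
  (2·δa)² = 243;  (2·δb)² = 190
δP = √(434) = 20.8 mm

20.8 mm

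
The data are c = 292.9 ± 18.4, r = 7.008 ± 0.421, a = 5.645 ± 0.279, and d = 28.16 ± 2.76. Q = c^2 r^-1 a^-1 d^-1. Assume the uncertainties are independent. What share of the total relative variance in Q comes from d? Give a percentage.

30.6%

(δQ/Q)² = (2·δc/c)² + (-1·δr/r)² + (-1·δa/a)² + (-1·δd/d)²
  c term: (2×0.0628)² = 0.0158
  r term: (-1×0.0601)² = 0.00361
  a term: (-1×0.0494)² = 0.00244
  d term: (-1×0.0980)² = 0.00961
Total = 0.0314. Share from d = 0.00961/0.0314 = 0.306.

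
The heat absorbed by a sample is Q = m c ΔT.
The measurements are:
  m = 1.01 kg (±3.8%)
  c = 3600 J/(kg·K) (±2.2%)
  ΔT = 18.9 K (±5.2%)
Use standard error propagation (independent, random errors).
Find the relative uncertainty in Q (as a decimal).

Since Q is a product/quotient, work with relative uncertainties:
  (1·δm/m)² = (1×0.0380)² = 0.00144;  (1·δc/c)² = (1×0.0220)² = 0.000484;  (1·δΔT/ΔT)² = (1×0.0520)² = 0.00270
δQ/Q = √(0.00463) = 0.0681

0.0681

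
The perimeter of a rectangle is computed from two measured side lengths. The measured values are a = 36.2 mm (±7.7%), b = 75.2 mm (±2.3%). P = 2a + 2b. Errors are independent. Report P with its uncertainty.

Sums and differences: (δP)² = Σ (cᵢ δxᵢ)².
  (2·δa)² = 31.1;  (2·δb)² = 12.0
δP = √(43.0) = 6.56 mm
P = 223 mm.

223 ± 6.56 mm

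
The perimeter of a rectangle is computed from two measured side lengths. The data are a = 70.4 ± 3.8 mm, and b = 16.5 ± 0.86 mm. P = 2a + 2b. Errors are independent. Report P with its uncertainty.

174 ± 7.79 mm

For a sum/difference, combine absolute errors in quadrature:
  (2·δa)² = 57.8;  (2·δb)² = 2.96
δP = √(60.7) = 7.79 mm
P = 174 mm.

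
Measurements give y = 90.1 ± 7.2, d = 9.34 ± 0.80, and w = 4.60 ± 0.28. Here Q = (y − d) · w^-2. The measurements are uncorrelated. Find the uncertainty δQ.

Let u = y − d = 80.8. δu = √(δy² + δd²) = √(51.8 + 0.640) = 7.24, so δu/u = 0.0897.
Q is then a monomial in u, w:
δQ/Q = √((δu/u)² + (-2·δw/w)²) = √(0.00805 + 0.0148) = 0.151
Q = 3.82, so δQ = 0.151 × 3.82 = 0.577.

0.577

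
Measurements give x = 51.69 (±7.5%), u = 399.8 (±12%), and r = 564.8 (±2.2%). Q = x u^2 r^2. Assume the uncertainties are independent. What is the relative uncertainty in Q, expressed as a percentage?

25.5%

Since Q is a product/quotient, work with relative uncertainties:
  (1·δx/x)² = (1×0.0750)² = 0.00562;  (2·δu/u)² = (2×0.120)² = 0.0576;  (2·δr/r)² = (2×0.0220)² = 0.00194
δQ/Q = √(0.0652) = 0.255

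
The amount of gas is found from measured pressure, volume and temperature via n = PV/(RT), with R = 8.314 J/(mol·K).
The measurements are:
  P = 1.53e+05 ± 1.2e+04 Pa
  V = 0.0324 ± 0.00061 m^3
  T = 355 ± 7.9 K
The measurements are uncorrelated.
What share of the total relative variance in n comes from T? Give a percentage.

(δn/n)² = (1·δP/P)² + (1·δV/V)² + (-1·δT/T)²
  P term: (1×0.0784)² = 0.00615
  V term: (1×0.0188)² = 0.000354
  T term: (-1×0.0223)² = 0.000495
Total = 0.00700. Share from T = 0.000495/0.00700 = 0.0707.

7.07%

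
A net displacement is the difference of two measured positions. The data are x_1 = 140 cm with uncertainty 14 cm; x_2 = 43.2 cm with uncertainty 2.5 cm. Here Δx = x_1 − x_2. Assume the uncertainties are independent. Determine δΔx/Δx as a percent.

14.7%

Absolute uncertainties add in quadrature for a linear combination:
  (δx_1)² = 196;  (δx_2)² = 6.25
δΔx = √(202) = 14.2 cm
Δx = 96.8 cm, so δΔx/Δx = 14.2/96.8 = 0.147.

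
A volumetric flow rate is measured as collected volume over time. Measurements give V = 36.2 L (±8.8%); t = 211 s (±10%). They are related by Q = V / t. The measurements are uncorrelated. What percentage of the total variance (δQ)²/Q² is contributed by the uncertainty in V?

43.6%

(δQ/Q)² = (1·δV/V)² + (-1·δt/t)²
  V term: (1×0.0880)² = 0.00774
  t term: (-1×0.100)² = 0.0100
Total = 0.0177. Share from V = 0.00774/0.0177 = 0.436.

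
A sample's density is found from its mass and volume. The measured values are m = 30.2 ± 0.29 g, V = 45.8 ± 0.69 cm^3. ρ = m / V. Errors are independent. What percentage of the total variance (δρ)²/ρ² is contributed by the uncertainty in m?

(δρ/ρ)² = (1·δm/m)² + (-1·δV/V)²
  m term: (1×0.00960)² = 9.22e-05
  V term: (-1×0.0151)² = 0.000227
Total = 0.000319. Share from m = 9.22e-05/0.000319 = 0.289.

28.9%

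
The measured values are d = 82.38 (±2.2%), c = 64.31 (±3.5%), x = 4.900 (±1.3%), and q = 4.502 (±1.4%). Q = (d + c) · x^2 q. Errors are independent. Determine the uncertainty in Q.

563

Let u = d + c = 146.7. δu = √(δd² + δc²) = √(3.28 + 5.07) = 2.89, so δu/u = 0.0197.
Q is then a monomial in u, x, q:
δQ/Q = √((δu/u)² + (2·δx/x)² + (1·δq/q)²) = √(0.000388 + 0.000676 + 0.000196) = 0.0355
Q = 15860, so δQ = 0.0355 × 15860 = 563.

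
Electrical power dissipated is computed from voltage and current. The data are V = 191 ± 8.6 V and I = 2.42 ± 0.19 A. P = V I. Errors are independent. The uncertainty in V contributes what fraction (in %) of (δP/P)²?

(δP/P)² = (1·δV/V)² + (1·δI/I)²
  V term: (1×0.0450)² = 0.00203
  I term: (1×0.0785)² = 0.00616
Total = 0.00819. Share from V = 0.00203/0.00819 = 0.247.

24.7%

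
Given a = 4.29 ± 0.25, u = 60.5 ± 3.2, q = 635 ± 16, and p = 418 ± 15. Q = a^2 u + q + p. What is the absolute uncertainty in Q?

Let w = a^2·u = 1110. δw/w = √((2·δa/a)² + (1·δu/u)²) = √(0.0136 + 0.00280) = 0.128, so δw = 143.
Q = w + q + p: δQ = √(δw² + δq² + δp²) = √(20300 + 256 + 225) = 144

144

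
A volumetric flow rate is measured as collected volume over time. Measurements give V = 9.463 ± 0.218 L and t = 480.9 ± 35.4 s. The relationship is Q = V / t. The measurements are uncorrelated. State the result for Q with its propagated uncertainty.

Each factor contributes (exponent × relative error)² to (δQ/Q)²:
  (1·δV/V)² = (1×0.0230)² = 0.000531;  (-1·δt/t)² = (-1×0.0736)² = 0.00542
δQ/Q = √(0.00595) = 0.0771
Q = 0.01968 L/s, so δQ = 0.0771 × 0.01968 = 0.00152 L/s.

0.01968 ± 0.00152 L/s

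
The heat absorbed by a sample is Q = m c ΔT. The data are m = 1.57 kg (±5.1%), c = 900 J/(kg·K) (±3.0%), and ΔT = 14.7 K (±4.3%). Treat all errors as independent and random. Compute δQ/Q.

Relative error in a monomial: (δQ/Q)² = Σ (nᵢ · δxᵢ/xᵢ)².
  (1·δm/m)² = (1×0.0510)² = 0.00260;  (1·δc/c)² = (1×0.0300)² = 0.000900;  (1·δΔT/ΔT)² = (1×0.0430)² = 0.00185
δQ/Q = √(0.00535) = 0.0731

0.0731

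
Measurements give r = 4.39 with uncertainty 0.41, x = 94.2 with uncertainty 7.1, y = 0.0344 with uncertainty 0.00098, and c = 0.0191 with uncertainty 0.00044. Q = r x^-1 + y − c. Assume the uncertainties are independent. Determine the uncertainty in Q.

0.00570

Let p = r·x^-1 = 0.0466. δp/p = √((1·δr/r)² + (-1·δx/x)²) = √(0.00872 + 0.00568) = 0.120, so δp = 0.00559.
Q = p + y − c: δQ = √(δp² + δy² + δc²) = √(3.13e-05 + 9.6e-07 + 1.94e-07) = 0.00570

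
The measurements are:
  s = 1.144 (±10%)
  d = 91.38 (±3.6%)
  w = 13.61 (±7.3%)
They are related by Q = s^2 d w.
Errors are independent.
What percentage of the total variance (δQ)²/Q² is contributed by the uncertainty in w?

11.4%

(δQ/Q)² = (2·δs/s)² + (1·δd/d)² + (1·δw/w)²
  s term: (2×0.100)² = 0.0400
  d term: (1×0.0360)² = 0.00130
  w term: (1×0.0730)² = 0.00533
Total = 0.0466. Share from w = 0.00533/0.0466 = 0.114.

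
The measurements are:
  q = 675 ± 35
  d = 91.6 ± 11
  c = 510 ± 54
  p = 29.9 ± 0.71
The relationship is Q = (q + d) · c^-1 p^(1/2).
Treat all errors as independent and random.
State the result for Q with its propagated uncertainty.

Let u = q + d = 767. δu = √(δq² + δd²) = √(1220 + 121) = 36.7, so δu/u = 0.0479.
Q is then a monomial in u, c, p:
δQ/Q = √((δu/u)² + (-1·δc/c)² + (½·δp/p)²) = √(0.00229 + 0.0112 + 0.000141) = 0.117
Q = 8.22, so δQ = 0.117 × 8.22 = 0.960.

8.22 ± 0.960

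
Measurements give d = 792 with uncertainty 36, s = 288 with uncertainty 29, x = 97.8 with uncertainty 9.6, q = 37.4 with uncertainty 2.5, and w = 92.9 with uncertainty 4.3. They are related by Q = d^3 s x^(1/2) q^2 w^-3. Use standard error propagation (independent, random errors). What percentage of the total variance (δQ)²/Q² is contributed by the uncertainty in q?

(δQ/Q)² = (3·δd/d)² + (1·δs/s)² + (½·δx/x)² + (2·δq/q)² + (-3·δw/w)²
  d term: (3×0.0455)² = 0.0186
  s term: (1×0.101)² = 0.0101
  x term: (0.5×0.0982)² = 0.00241
  q term: (2×0.0668)² = 0.0179
  w term: (-3×0.0463)² = 0.0193
Total = 0.0683. Share from q = 0.0179/0.0683 = 0.262.

26.2%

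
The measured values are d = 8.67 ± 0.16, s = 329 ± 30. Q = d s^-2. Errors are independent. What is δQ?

1.47e-05

Each factor contributes (exponent × relative error)² to (δQ/Q)²:
  (1·δd/d)² = (1×0.0185)² = 0.000341;  (-2·δs/s)² = (-2×0.0912)² = 0.0333
δQ/Q = √(0.0336) = 0.183
Q = 8.01e-05, so δQ = 0.183 × 8.01e-05 = 1.47e-05.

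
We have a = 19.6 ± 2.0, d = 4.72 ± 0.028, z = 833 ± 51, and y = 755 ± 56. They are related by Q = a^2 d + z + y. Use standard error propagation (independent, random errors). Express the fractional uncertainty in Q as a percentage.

11.1%

Let p = a^2·d = 1810. δp/p = √((2·δa/a)² + (1·δd/d)²) = √(0.0416 + 3.52e-05) = 0.204, so δp = 370.
Q = p + z + y: δQ = √(δp² + δz² + δy²) = √(1.37e+05 + 2600 + 3140) = 378
Q = 3400, so δQ/Q = 378/3400 = 0.111.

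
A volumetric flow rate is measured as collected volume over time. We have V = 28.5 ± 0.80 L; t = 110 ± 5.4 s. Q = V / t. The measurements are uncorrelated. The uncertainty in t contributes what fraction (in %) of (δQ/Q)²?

75.4%

(δQ/Q)² = (1·δV/V)² + (-1·δt/t)²
  V term: (1×0.0281)² = 0.000788
  t term: (-1×0.0491)² = 0.00241
Total = 0.00320. Share from t = 0.00241/0.00320 = 0.754.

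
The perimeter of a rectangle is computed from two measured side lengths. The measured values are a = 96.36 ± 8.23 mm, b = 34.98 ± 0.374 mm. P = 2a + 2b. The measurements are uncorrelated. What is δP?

Sums and differences: (δP)² = Σ (cᵢ δxᵢ)².
  (2·δa)² = 271;  (2·δb)² = 0.560
δP = √(271) = 16.5 mm

16.5 mm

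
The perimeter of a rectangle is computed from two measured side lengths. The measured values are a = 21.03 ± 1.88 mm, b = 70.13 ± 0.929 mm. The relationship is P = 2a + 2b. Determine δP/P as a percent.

Each term contributes (cᵢ δxᵢ)² to (δP)²:
  (2·δa)² = 14.1;  (2·δb)² = 3.45
δP = √(17.6) = 4.19 mm
P = 182.3 mm, so δP/P = 4.19/182.3 = 0.0230.

2.30%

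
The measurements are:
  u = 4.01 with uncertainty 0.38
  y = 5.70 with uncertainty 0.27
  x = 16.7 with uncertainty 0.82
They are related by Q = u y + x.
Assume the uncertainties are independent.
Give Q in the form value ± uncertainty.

39.6 ± 2.56

Let p = u·y = 22.9. δp/p = √((1·δu/u)² + (1·δy/y)²) = √(0.00898 + 0.00224) = 0.106, so δp = 2.42.
Q = p + x: δQ = √(δp² + δx²) = √(5.86 + 0.672) = 2.56
Q = 39.6.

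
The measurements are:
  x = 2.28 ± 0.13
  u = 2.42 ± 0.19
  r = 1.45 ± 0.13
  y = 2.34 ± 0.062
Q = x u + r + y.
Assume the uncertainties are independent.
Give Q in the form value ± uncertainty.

Let p = x·u = 5.52. δp/p = √((1·δx/x)² + (1·δu/u)²) = √(0.00325 + 0.00616) = 0.0970, so δp = 0.535.
Q = p + r + y: δQ = √(δp² + δr² + δy²) = √(0.287 + 0.0169 + 0.00384) = 0.554
Q = 9.31.

9.31 ± 0.554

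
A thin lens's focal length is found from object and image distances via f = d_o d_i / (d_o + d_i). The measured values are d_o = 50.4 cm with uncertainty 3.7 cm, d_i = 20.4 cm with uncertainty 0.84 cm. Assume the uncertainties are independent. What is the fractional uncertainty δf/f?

0.0361

∂f/∂d_o = (d_i/(d_o+d_i))² = 0.0830;  ∂f/∂d_i = (d_o/(d_o+d_i))² = 0.507
δf = √((∂f/∂d_o · δd_o)² + (∂f/∂d_i · δd_i)²) = √(0.0944 + 0.181) = 0.525 cm
f = 14.5 cm, so δf/f = 0.525/14.5 = 0.0361.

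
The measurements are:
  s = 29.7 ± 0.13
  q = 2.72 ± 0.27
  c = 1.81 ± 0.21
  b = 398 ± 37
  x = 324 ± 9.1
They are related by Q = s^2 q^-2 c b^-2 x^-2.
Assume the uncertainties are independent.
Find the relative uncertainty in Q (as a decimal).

Relative error in a monomial: (δQ/Q)² = Σ (nᵢ · δxᵢ/xᵢ)².
  (2·δs/s)² = (2×0.00438)² = 7.66e-05;  (-2·δq/q)² = (-2×0.0993)² = 0.0394;  (1·δc/c)² = (1×0.116)² = 0.0135;  (-2·δb/b)² = (-2×0.0930)² = 0.0346;  (-2·δx/x)² = (-2×0.0281)² = 0.00316
δQ/Q = √(0.0907) = 0.301

0.301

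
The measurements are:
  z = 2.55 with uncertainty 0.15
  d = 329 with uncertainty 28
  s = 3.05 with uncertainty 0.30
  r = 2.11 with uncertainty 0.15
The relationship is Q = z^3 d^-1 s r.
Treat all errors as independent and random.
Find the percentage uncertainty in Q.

23.0%

Relative error in a monomial: (δQ/Q)² = Σ (nᵢ · δxᵢ/xᵢ)².
  (3·δz/z)² = (3×0.0588)² = 0.0311;  (-1·δd/d)² = (-1×0.0851)² = 0.00724;  (1·δs/s)² = (1×0.0984)² = 0.00967;  (1·δr/r)² = (1×0.0711)² = 0.00505
δQ/Q = √(0.0531) = 0.230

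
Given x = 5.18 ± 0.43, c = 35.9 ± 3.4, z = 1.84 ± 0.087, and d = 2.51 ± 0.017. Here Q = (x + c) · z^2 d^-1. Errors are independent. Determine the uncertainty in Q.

7.00

Let u = x + c = 41.1. δu = √(δx² + δc²) = √(0.185 + 11.6) = 3.43, so δu/u = 0.0834.
Q is then a monomial in u, z, d:
δQ/Q = √((δu/u)² + (2·δz/z)² + (-1·δd/d)²) = √(0.00696 + 0.00894 + 4.59e-05) = 0.126
Q = 55.4, so δQ = 0.126 × 55.4 = 7.00.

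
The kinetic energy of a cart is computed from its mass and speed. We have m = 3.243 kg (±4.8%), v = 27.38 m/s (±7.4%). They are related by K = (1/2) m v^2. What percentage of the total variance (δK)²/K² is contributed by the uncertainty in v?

(δK/K)² = (1·δm/m)² + (2·δv/v)²
  m term: (1×0.0480)² = 0.00230
  v term: (2×0.0740)² = 0.0219
Total = 0.0242. Share from v = 0.0219/0.0242 = 0.905.

90.5%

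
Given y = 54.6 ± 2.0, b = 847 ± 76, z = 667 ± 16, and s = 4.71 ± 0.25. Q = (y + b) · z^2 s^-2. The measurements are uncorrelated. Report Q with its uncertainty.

Let u = y + b = 902. δu = √(δy² + δb²) = √(4.00 + 5780) = 76.0, so δu/u = 0.0843.
Q is then a monomial in u, z, s:
δQ/Q = √((δu/u)² + (2·δz/z)² + (-2·δs/s)²) = √(0.00711 + 0.00230 + 0.0113) = 0.144
Q = 1.81e+07, so δQ = 0.144 × 1.81e+07 = 2.6e+06.

(1.81 ± 0.260) × 10^7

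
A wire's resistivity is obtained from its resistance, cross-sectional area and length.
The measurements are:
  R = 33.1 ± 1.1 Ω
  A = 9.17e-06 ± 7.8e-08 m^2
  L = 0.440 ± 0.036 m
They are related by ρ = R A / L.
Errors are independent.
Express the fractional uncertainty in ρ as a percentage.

8.87%

Since ρ is a product/quotient, work with relative uncertainties:
  (1·δR/R)² = (1×0.0332)² = 0.00110;  (1·δA/A)² = (1×0.00851)² = 7.24e-05;  (-1·δL/L)² = (-1×0.0818)² = 0.00669
δρ/ρ = √(0.00787) = 0.0887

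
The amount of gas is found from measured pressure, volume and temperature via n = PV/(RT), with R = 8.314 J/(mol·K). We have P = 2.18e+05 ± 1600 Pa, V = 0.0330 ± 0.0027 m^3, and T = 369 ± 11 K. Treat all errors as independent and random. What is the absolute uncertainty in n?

0.205 mol

n is a product of powers, so relative uncertainties combine in quadrature:
  (1·δP/P)² = (1×0.00734)² = 5.39e-05;  (1·δV/V)² = (1×0.0818)² = 0.00669;  (-1·δT/T)² = (-1×0.0298)² = 0.000889
δn/n = √(0.00764) = 0.0874
n = 2.34 mol, so δn = 0.0874 × 2.34 = 0.205 mol.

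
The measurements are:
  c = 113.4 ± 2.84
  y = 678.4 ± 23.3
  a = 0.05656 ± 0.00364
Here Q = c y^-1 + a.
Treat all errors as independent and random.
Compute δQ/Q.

0.0357

Let p = c·y^-1 = 0.1672. δp/p = √((1·δc/c)² + (-1·δy/y)²) = √(0.000627 + 0.00118) = 0.0425, so δp = 0.00711.
Q = p + a: δQ = √(δp² + δa²) = √(5.05e-05 + 1.32e-05) = 0.00798
Q = 0.2237, so δQ/Q = 0.00798/0.2237 = 0.0357.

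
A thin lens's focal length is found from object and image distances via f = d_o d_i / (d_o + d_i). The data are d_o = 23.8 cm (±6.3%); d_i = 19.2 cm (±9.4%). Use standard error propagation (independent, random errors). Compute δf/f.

∂f/∂d_o = (d_i/(d_o+d_i))² = 0.199;  ∂f/∂d_i = (d_o/(d_o+d_i))² = 0.306
δf = √((∂f/∂d_o · δd_o)² + (∂f/∂d_i · δd_i)²) = √(0.0894 + 0.306) = 0.629 cm
f = 10.6 cm, so δf/f = 0.629/10.6 = 0.0591.

0.0591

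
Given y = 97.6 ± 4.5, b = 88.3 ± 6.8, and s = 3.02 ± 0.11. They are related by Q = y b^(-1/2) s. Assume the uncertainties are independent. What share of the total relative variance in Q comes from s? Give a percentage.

(δQ/Q)² = (1·δy/y)² + (−½·δb/b)² + (1·δs/s)²
  y term: (1×0.0461)² = 0.00213
  b term: (-0.5×0.0770)² = 0.00148
  s term: (1×0.0364)² = 0.00133
Total = 0.00494. Share from s = 0.00133/0.00494 = 0.269.

26.9%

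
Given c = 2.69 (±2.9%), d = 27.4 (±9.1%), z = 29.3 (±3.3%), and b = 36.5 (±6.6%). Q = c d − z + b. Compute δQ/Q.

Let p = c·d = 73.7. δp/p = √((1·δc/c)² + (1·δd/d)²) = √(0.000841 + 0.00828) = 0.0955, so δp = 7.04.
Q = p − z + b: δQ = √(δp² + δz² + δb²) = √(49.6 + 0.935 + 5.80) = 7.50
Q = 80.9, so δQ/Q = 7.50/80.9 = 0.0927.

0.0927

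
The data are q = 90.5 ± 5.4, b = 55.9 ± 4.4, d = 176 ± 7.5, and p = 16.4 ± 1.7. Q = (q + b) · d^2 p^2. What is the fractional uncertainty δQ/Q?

0.229

Let u = q + b = 146. δu = √(δq² + δb²) = √(29.2 + 19.4) = 6.97, so δu/u = 0.0476.
Q is then a monomial in u, d, p:
δQ/Q = √((δu/u)² + (2·δd/d)² + (2·δp/p)²) = √(0.00226 + 0.00726 + 0.0430) = 0.229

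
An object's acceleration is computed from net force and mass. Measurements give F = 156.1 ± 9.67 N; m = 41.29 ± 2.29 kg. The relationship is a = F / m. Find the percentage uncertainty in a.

Products/powers → add relative errors in quadrature, weighted by exponent:
  (1·δF/F)² = (1×0.0619)² = 0.00384;  (-1·δm/m)² = (-1×0.0555)² = 0.00308
δa/a = √(0.00691) = 0.0831

8.31%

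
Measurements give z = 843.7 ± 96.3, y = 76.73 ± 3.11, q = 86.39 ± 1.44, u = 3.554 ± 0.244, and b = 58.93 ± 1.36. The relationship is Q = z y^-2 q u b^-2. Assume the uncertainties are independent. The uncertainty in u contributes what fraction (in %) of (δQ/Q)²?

17.6%

(δQ/Q)² = (1·δz/z)² + (-2·δy/y)² + (1·δq/q)² + (1·δu/u)² + (-2·δb/b)²
  z term: (1×0.114)² = 0.0130
  y term: (-2×0.0405)² = 0.00657
  q term: (1×0.0167)² = 0.000278
  u term: (1×0.0687)² = 0.00471
  b term: (-2×0.0231)² = 0.00213
Total = 0.0267. Share from u = 0.00471/0.0267 = 0.176.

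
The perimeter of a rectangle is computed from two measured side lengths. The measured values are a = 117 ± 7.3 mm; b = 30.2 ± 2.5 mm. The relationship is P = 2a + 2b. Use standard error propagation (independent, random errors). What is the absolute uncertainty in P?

Absolute uncertainties add in quadrature for a linear combination:
  (2·δa)² = 213;  (2·δb)² = 25.0
δP = √(238) = 15.4 mm

15.4 mm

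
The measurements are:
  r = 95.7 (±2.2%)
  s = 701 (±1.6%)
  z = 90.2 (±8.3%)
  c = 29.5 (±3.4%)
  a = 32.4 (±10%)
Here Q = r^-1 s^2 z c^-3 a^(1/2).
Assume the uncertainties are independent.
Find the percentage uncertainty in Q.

Each factor contributes (exponent × relative error)² to (δQ/Q)²:
  (-1·δr/r)² = (-1×0.0220)² = 0.000484;  (2·δs/s)² = (2×0.0160)² = 0.00102;  (1·δz/z)² = (1×0.0830)² = 0.00689;  (-3·δc/c)² = (-3×0.0340)² = 0.0104;  (½·δa/a)² = (0.5×0.100)² = 0.00250
δQ/Q = √(0.0213) = 0.146

14.6%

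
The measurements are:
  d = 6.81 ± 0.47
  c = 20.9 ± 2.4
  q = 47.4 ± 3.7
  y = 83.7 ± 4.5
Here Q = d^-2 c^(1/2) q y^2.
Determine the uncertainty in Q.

Q is a product of powers, so relative uncertainties combine in quadrature:
  (-2·δd/d)² = (-2×0.0690)² = 0.0191;  (½·δc/c)² = (0.5×0.115)² = 0.00330;  (1·δq/q)² = (1×0.0781)² = 0.00609;  (2·δy/y)² = (2×0.0538)² = 0.0116
δQ/Q = √(0.0400) = 0.200
Q = 32700, so δQ = 0.200 × 32700 = 6550.

6550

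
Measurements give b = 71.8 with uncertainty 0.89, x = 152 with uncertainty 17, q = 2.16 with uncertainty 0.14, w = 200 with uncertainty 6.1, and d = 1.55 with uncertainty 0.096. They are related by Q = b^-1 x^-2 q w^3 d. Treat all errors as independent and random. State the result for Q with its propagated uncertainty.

Products/powers → add relative errors in quadrature, weighted by exponent:
  (-1·δb/b)² = (-1×0.0124)² = 0.000154;  (-2·δx/x)² = (-2×0.112)² = 0.0500;  (1·δq/q)² = (1×0.0648)² = 0.00420;  (3·δw/w)² = (3×0.0305)² = 0.00837;  (1·δd/d)² = (1×0.0619)² = 0.00384
δQ/Q = √(0.0666) = 0.258
Q = 16.1, so δQ = 0.258 × 16.1 = 4.17.

16.1 ± 4.17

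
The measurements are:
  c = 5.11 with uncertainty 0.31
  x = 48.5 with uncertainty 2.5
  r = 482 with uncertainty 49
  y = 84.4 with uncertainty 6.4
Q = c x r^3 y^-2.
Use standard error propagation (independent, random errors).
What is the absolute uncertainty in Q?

Products/powers → add relative errors in quadrature, weighted by exponent:
  (1·δc/c)² = (1×0.0607)² = 0.00368;  (1·δx/x)² = (1×0.0515)² = 0.00266;  (3·δr/r)² = (3×0.102)² = 0.0930;  (-2·δy/y)² = (-2×0.0758)² = 0.0230
δQ/Q = √(0.122) = 0.350
Q = 3.9e+06, so δQ = 0.350 × 3.9e+06 = 1.36e+06.

1.36e+06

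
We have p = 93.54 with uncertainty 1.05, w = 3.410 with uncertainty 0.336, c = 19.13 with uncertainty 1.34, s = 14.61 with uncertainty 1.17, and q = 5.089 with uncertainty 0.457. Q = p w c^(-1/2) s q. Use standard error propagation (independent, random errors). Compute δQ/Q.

0.160

Products/powers → add relative errors in quadrature, weighted by exponent:
  (1·δp/p)² = (1×0.0112)² = 0.000126;  (1·δw/w)² = (1×0.0985)² = 0.00971;  (−½·δc/c)² = (-0.5×0.0700)² = 0.00123;  (1·δs/s)² = (1×0.0801)² = 0.00641;  (1·δq/q)² = (1×0.0898)² = 0.00806
δQ/Q = √(0.0255) = 0.160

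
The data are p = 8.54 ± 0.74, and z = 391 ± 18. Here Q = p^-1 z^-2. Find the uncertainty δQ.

9.68e-08

For a monomial Q ∝ p^-1, z^-2, fractional errors add in quadrature:
  (-1·δp/p)² = (-1×0.0867)² = 0.00751;  (-2·δz/z)² = (-2×0.0460)² = 0.00848
δQ/Q = √(0.0160) = 0.126
Q = 7.66e-07, so δQ = 0.126 × 7.66e-07 = 9.68e-08.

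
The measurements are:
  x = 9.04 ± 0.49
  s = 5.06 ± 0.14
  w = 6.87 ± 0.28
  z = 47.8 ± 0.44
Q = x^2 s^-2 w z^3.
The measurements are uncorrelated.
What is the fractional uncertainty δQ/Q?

0.131

Relative error in a monomial: (δQ/Q)² = Σ (nᵢ · δxᵢ/xᵢ)².
  (2·δx/x)² = (2×0.0542)² = 0.0118;  (-2·δs/s)² = (-2×0.0277)² = 0.00306;  (1·δw/w)² = (1×0.0408)² = 0.00166;  (3·δz/z)² = (3×0.00921)² = 0.000763
δQ/Q = √(0.0172) = 0.131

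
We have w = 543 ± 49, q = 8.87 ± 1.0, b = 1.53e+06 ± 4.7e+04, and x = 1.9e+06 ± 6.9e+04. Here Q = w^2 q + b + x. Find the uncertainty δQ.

5.63e+05

Let p = w^2·q = 2.62e+06. δp/p = √((2·δw/w)² + (1·δq/q)²) = √(0.0326 + 0.0127) = 0.213, so δp = 5.57e+05.
Q = p + b + x: δQ = √(δp² + δb² + δx²) = √(3.1e+11 + 2.21e+09 + 4.76e+09) = 5.63e+05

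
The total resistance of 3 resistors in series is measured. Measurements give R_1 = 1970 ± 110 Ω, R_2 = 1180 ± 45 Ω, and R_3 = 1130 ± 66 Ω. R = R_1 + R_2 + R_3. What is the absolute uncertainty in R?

136 Ω

Absolute uncertainties add in quadrature for a linear combination:
  (δR_1)² = 12100;  (δR_2)² = 2020;  (δR_3)² = 4360
δR = √(18500) = 136 Ω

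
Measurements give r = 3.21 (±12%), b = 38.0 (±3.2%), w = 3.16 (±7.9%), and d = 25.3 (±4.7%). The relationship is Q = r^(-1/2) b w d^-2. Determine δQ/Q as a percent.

14.0%

Relative error in a monomial: (δQ/Q)² = Σ (nᵢ · δxᵢ/xᵢ)².
  (−½·δr/r)² = (-0.5×0.120)² = 0.00360;  (1·δb/b)² = (1×0.0320)² = 0.00102;  (1·δw/w)² = (1×0.0790)² = 0.00624;  (-2·δd/d)² = (-2×0.0470)² = 0.00884
δQ/Q = √(0.0197) = 0.140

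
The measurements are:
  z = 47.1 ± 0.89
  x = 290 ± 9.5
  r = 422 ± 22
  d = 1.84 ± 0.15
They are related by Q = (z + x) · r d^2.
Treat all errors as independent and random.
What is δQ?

Let u = z + x = 337. δu = √(δz² + δx²) = √(0.792 + 90.2) = 9.54, so δu/u = 0.0283.
Q is then a monomial in u, r, d:
δQ/Q = √((δu/u)² + (1·δr/r)² + (2·δd/d)²) = √(0.000801 + 0.00272 + 0.0266) = 0.173
Q = 4.82e+05, so δQ = 0.173 × 4.82e+05 = 83600.

83600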